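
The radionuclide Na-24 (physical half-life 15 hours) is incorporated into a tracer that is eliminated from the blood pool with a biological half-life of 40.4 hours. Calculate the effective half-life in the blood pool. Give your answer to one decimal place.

10.9 hours

1/t_eff = 1/t_phys + 1/t_biol = 1/15 + 1/40.4 = 0.091419 per hour.
t_eff = 15 × 40.4 / (15 + 40.4) ≈ 10.939 hours.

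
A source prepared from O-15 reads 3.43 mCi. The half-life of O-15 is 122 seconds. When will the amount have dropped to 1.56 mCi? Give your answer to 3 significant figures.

Fraction remaining = 1.56/3.43 ≈ 0.45481.
n = log₂(3.43/1.56) = ln(2.1987)/ln 2 ≈ 1.1367 half-lives.
t = n × t½ = 1.1367 × 122 ≈ 138.67 seconds.

139 seconds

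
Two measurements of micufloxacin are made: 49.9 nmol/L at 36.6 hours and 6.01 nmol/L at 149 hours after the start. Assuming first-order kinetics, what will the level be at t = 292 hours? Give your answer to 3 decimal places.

0.407 nmol/L

Over Δt = 149 − 36.6 = 112.4 hours, the level fell by a factor of 49.9/6.01 ≈ 8.3028.
n = log₂(8.3028) ≈ 3.0536 half-lives, so t½ = 112.4/3.0536 ≈ 36.809 hours.
From t = 149 to t = 292: 6.01 × (1/2)^((292−149)/36.809) ≈ 0.40681 nmol/L.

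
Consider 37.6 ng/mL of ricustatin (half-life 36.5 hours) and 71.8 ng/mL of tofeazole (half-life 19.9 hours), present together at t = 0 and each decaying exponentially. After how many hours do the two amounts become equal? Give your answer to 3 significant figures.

40.8 hours

Set 37.6·(1/2)^(t/36.5) = 71.8·(1/2)^(t/19.9).
Taking log₂: log₂(37.6/71.8) = t·(1/36.5 − 1/19.9).
log₂(0.52368) = -0.93325; 1/36.5 − 1/19.9 = -0.022854.
t = -0.93325 / -0.022854 ≈ 40.835 hours.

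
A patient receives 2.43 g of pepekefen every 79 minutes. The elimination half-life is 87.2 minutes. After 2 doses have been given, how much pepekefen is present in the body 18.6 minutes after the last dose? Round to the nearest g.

3 g

The 2 doses were given 97.6, 18.6 minutes ago.
Total = 2.43·(1/2)^(97.6/87.2) + 2.43·(1/2)^(18.6/87.2)
      = 1.1186 + 2.096 ≈ 3.2146 g.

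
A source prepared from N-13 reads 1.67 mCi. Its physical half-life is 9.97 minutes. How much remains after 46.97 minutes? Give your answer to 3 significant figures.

0.0638 mCi

Number of half-lives: n = 46.97/9.97 ≈ 4.7111.
Remaining = 1.67 × (1/2)^4.7111 = 1.67 × 0.038178 ≈ 0.063756 mCi.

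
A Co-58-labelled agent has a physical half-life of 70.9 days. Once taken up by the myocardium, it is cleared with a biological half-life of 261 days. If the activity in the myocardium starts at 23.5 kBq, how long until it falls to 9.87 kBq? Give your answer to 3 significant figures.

69.8 days

1/t_eff = 1/t_phys + 1/t_biol = 1/70.9 + 1/261 = 0.017936 per day.
t_eff = 70.9 × 261 / (70.9 + 261) ≈ 55.754 days.
n = log₂(23.5/9.87) ≈ 1.2515; t = 1.2515 × 55.754 ≈ 69.779 days.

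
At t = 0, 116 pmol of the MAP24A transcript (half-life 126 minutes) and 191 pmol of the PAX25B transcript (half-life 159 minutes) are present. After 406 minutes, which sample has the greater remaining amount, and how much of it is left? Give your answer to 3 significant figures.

PAX25B transcript, 32.5 pmol

MAP24A transcript: 116 × (1/2)^3.2222 ≈ 12.43 pmol.
PAX25B transcript: 191 × (1/2)^2.5535 ≈ 32.536 pmol.
PAX25B transcript has more remaining, at ≈ 32.536 pmol.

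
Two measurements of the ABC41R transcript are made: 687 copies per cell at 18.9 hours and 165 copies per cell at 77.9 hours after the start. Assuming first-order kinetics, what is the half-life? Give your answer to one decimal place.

Over Δt = 77.9 − 18.9 = 59 hours, the level fell by a factor of 687/165 ≈ 4.1636.
n = log₂(4.1636) ≈ 2.0578 half-lives, so t½ = 59/2.0578 ≈ 28.671 hours.

28.7 hours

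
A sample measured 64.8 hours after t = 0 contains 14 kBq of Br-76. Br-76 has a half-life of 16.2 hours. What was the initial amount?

224 kBq

Number of half-lives elapsed: n = 64.8/16.2 ≈ 4.
A₀ = A × 2^n = 14 × 2^4 = 14 × 16 ≈ 224 kBq.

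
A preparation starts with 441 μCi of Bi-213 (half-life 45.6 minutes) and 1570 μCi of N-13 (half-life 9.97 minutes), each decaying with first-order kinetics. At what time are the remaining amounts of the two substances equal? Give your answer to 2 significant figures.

Set 441·(1/2)^(t/45.6) = 1570·(1/2)^(t/9.97).
Taking log₂: log₂(441/1570) = t·(1/45.6 − 1/9.97).
log₂(0.28089) = -1.8319; 1/45.6 − 1/9.97 = -0.078371.
t = -1.8319 / -0.078371 ≈ 23.375 minutes.

23 minutes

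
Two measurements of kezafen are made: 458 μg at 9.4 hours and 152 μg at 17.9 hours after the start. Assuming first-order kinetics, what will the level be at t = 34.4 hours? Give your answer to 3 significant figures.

17.9 μg

Over Δt = 17.9 − 9.4 = 8.5 hours, the level fell by a factor of 458/152 ≈ 3.0132.
n = log₂(3.0132) ≈ 1.5913 half-lives, so t½ = 8.5/1.5913 ≈ 5.3416 hours.
From t = 17.9 to t = 34.4: 152 × (1/2)^((34.4−17.9)/5.3416) ≈ 17.864 μg.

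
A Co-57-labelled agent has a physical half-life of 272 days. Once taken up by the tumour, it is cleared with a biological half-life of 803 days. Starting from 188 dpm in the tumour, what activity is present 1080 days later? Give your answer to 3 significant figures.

4.72 dpm

1/t_eff = 1/t_phys + 1/t_biol = 1/272 + 1/803 = 0.0049218 per day.
t_eff = 272 × 803 / (272 + 803) ≈ 203.18 days.
Remaining = 188 × (1/2)^(1080/203.18) = 188 × (1/2)^5.3155 ≈ 4.7208 dpm.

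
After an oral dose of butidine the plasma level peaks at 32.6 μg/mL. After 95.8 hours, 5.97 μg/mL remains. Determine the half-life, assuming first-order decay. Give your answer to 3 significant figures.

A/A₀ = 5.97/32.6 ≈ 0.18313.
n = log₂(5.4606) ≈ 2.4491 half-lives elapsed in 95.8 hours.
t½ = 95.8/2.4491 ≈ 39.117 hours.

39.1 hours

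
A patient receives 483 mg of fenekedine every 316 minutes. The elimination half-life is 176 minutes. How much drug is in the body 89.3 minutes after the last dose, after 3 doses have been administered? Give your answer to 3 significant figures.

466 mg

The 3 doses were given 721.3, 405.3, 89.3 minutes ago.
Total = 483·(1/2)^(721.3/176) + 483·(1/2)^(405.3/176) + 483·(1/2)^(89.3/176)
      = 28.199 + 97.887 + 339.79 ≈ 465.87 mg.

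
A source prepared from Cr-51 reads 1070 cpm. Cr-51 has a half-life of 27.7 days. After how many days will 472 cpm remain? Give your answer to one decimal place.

32.7 days

Fraction remaining = 472/1070 ≈ 0.44112.
n = log₂(1070/472) = ln(2.2669)/ln 2 ≈ 1.1808 half-lives.
t = n × t½ = 1.1808 × 27.7 ≈ 32.707 days.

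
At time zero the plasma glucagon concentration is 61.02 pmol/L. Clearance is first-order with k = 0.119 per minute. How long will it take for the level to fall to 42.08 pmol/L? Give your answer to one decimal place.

t½ = ln 2 / k = 0.69315 / 0.119 ≈ 5.8248 minutes.
Fraction remaining = 42.08/61.02 ≈ 0.68961.
n = log₂(61.02/42.08) = ln(1.4501)/ln 2 ≈ 0.53615 half-lives.
t = n × t½ = 0.53615 × 5.8248 ≈ 3.1229 minutes.

3.1 minutes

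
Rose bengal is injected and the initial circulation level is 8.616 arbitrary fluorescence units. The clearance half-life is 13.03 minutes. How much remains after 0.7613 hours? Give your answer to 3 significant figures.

Convert the elapsed time: 0.7613 hours = 45.678 minutes.
Number of half-lives: n = 45.678/13.03 ≈ 3.5056.
Remaining = 8.616 × (1/2)^3.5056 = 8.616 × 0.088046 ≈ 0.7586 arbitrary fluorescence units.

0.759 arbitrary fluorescence units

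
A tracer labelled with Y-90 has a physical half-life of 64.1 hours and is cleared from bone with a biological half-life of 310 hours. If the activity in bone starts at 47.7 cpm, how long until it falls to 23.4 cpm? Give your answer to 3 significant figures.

54.6 hours

1/t_eff = 1/t_phys + 1/t_biol = 1/64.1 + 1/310 = 0.018826 per hour.
t_eff = 64.1 × 310 / (64.1 + 310) ≈ 53.117 hours.
n = log₂(47.7/23.4) ≈ 1.0275; t = 1.0275 × 53.117 ≈ 54.577 hours.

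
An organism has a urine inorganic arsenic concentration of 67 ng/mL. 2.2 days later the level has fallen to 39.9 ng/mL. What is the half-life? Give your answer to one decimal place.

A/A₀ = 39.9/67 ≈ 0.59552.
n = log₂(1.6792) ≈ 0.74777 half-lives elapsed in 2.2 days.
t½ = 2.2/0.74777 ≈ 2.9421 days.

2.9 days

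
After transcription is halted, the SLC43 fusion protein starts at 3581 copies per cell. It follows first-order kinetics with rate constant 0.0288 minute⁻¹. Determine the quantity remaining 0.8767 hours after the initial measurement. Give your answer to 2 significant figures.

790 copies per cell

t½ = ln 2 / λ = 0.69315 / 0.0288 ≈ 24.068 minutes.
Convert the elapsed time: 0.8767 hours = 52.602 minutes.
Number of half-lives: n = 52.602/24.068 ≈ 2.1856.
Remaining = 3581 × (1/2)^2.1856 = 3581 × 0.21982 ≈ 787.18 copies per cell.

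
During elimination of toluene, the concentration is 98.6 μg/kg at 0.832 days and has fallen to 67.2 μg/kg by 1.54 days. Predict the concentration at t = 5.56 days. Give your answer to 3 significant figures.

Over Δt = 1.54 − 0.832 = 0.708 days, the level fell by a factor of 98.6/67.2 ≈ 1.4673.
n = log₂(1.4673) ≈ 0.55313 half-lives, so t½ = 0.708/0.55313 ≈ 1.28 days.
From t = 1.54 to t = 5.56: 67.2 × (1/2)^((5.56−1.54)/1.28) ≈ 7.6198 μg/kg.

7.62 μg/kg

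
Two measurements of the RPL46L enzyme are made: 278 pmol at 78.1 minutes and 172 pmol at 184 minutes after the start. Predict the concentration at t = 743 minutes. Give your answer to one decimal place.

13.6 pmol

Over Δt = 184 − 78.1 = 105.9 minutes, the level fell by a factor of 278/172 ≈ 1.6163.
n = log₂(1.6163) ≈ 0.69268 half-lives, so t½ = 105.9/0.69268 ≈ 152.89 minutes.
From t = 184 to t = 743: 172 × (1/2)^((743−184)/152.89) ≈ 13.641 pmol.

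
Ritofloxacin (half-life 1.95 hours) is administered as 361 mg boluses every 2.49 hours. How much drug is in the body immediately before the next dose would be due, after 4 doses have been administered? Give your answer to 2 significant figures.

250 mg

The 4 doses were given 9.96, 7.47, 4.98, 2.49 hours ago.
Total = 361·(1/2)^(9.96/1.95) + 361·(1/2)^(7.47/1.95) + 361·(1/2)^(4.98/1.95) + 361·(1/2)^(2.49/1.95)
      = 10.47 + 25.371 + 61.478 + 148.98 ≈ 246.29 mg.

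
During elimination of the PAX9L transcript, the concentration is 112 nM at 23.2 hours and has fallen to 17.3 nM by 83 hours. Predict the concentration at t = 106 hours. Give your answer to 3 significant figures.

Over Δt = 83 − 23.2 = 59.8 hours, the level fell by a factor of 112/17.3 ≈ 6.474.
n = log₂(6.474) ≈ 2.6947 half-lives, so t½ = 59.8/2.6947 ≈ 22.192 hours.
From t = 83 to t = 106: 17.3 × (1/2)^((106−83)/22.192) ≈ 8.4345 nM.

8.43 nM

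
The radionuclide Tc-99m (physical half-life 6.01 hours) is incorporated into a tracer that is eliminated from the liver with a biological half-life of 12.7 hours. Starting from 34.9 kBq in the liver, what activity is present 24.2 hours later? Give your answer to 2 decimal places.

0.57 kBq

1/t_eff = 1/t_phys + 1/t_biol = 1/6.01 + 1/12.7 = 0.24513 per hour.
t_eff = 6.01 × 12.7 / (6.01 + 12.7) ≈ 4.0795 hours.
Remaining = 34.9 × (1/2)^(24.2/4.0795) = 34.9 × (1/2)^5.9321 ≈ 0.57158 kBq.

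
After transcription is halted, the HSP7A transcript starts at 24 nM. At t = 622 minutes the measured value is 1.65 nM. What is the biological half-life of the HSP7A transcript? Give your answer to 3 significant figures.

161 minutes

A/A₀ = 1.65/24 ≈ 0.06875.
n = log₂(14.545) ≈ 3.8625 half-lives elapsed in 622 minutes.
t½ = 622/3.8625 ≈ 161.04 minutes.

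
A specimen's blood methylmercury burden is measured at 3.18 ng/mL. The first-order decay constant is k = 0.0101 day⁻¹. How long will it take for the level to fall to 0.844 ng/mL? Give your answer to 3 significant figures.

t½ = ln 2 / k = 0.69315 / 0.0101 ≈ 68.628 days.
Fraction remaining = 0.844/3.18 ≈ 0.26541.
n = log₂(3.18/0.844) = ln(3.7678)/ln 2 ≈ 1.9137 half-lives.
t = n × t½ = 1.9137 × 68.628 ≈ 131.34 days.

131 days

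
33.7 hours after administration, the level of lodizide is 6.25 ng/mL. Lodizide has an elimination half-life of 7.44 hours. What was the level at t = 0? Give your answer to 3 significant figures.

144 ng/mL

Number of half-lives elapsed: n = 33.7/7.44 ≈ 4.5296.
A₀ = A × 2^n = 6.25 × 2^4.5296 = 6.25 × 23.096 ≈ 144.35 ng/mL.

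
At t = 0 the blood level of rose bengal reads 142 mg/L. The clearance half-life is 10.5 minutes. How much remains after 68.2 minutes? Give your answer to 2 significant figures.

Number of half-lives: n = 68.2/10.5 ≈ 6.4952.
Remaining = 142 × (1/2)^6.4952 = 142 × 0.011085 ≈ 1.5741 mg/L.

1.6 mg/L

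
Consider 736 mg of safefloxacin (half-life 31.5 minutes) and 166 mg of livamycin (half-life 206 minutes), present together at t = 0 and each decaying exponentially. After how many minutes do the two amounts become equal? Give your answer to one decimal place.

79.9 minutes

Set 736·(1/2)^(t/31.5) = 166·(1/2)^(t/206).
Taking log₂: log₂(736/166) = t·(1/31.5 − 1/206).
log₂(4.4337) = 2.1485; 1/31.5 − 1/206 = 0.026892.
t = 2.1485 / 0.026892 ≈ 79.895 minutes.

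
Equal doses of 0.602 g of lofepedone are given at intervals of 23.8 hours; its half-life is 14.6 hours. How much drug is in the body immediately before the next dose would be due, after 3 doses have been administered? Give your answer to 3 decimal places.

0.278 g

The 3 doses were given 71.4, 47.6, 23.8 hours ago.
Total = 0.602·(1/2)^(71.4/14.6) + 0.602·(1/2)^(47.6/14.6) + 0.602·(1/2)^(23.8/14.6)
      = 0.020297 + 0.062828 + 0.19448 ≈ 0.27761 g.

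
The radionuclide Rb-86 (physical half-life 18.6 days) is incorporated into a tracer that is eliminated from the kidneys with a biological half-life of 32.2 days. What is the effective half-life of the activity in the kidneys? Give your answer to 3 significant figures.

1/t_eff = 1/t_phys + 1/t_biol = 1/18.6 + 1/32.2 = 0.084819 per day.
t_eff = 18.6 × 32.2 / (18.6 + 32.2) ≈ 11.79 days.

11.8 days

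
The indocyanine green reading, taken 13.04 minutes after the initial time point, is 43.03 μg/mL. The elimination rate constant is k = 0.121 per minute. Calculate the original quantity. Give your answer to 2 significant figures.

t½ = ln 2 / k = 0.69315 / 0.121 ≈ 5.7285 minutes.
Number of half-lives elapsed: n = 13.04/5.7285 ≈ 2.2763.
A₀ = A × 2^n = 43.03 × 2^2.2763 = 43.03 × 4.8445 ≈ 208.46 μg/mL.

210 μg/mL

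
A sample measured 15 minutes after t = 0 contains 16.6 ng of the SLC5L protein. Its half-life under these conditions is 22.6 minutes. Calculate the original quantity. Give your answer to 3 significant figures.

Number of half-lives elapsed: n = 15/22.6 ≈ 0.66372.
A₀ = A × 2^n = 16.6 × 2^0.66372 = 16.6 × 1.5842 ≈ 26.297 ng.

26.3 ng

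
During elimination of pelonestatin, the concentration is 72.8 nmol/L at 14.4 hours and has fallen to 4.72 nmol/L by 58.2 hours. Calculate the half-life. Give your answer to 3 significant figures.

Over Δt = 58.2 − 14.4 = 43.8 hours, the level fell by a factor of 72.8/4.72 ≈ 15.424.
n = log₂(15.424) ≈ 3.9471 half-lives, so t½ = 43.8/3.9471 ≈ 11.097 hours.

11.1 hours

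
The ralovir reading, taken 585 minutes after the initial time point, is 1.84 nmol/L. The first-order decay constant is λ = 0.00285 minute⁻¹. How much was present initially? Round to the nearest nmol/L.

10 nmol/L

t½ = ln 2 / λ = 0.69315 / 0.00285 ≈ 243.21 minutes.
Number of half-lives elapsed: n = 585/243.21 ≈ 2.4053.
A₀ = A × 2^n = 1.84 × 2^2.4053 = 1.84 × 5.2976 ≈ 9.7475 nmol/L.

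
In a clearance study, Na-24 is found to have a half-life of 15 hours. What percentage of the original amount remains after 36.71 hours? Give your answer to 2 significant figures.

18%

n = 36.71/15 ≈ 2.4473 half-lives.
Fraction remaining = (1/2)^2.4473 ≈ 0.18335, i.e. 18.335%.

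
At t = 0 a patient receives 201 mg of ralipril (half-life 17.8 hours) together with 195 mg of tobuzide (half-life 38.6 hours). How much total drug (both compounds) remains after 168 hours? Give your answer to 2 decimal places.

9.84 mg

ralipril: 201 × (1/2)^(168/17.8) = 201 × (1/2)^9.4382 ≈ 0.28974 mg.
tobuzide: 195 × (1/2)^(168/38.6) = 195 × (1/2)^4.3523 ≈ 9.5467 mg.
Total = 0.28974 + 9.5467 ≈ 9.8364 mg.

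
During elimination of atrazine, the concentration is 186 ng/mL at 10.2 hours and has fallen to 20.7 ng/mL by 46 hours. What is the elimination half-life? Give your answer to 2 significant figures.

11 hours

Over Δt = 46 − 10.2 = 35.8 hours, the level fell by a factor of 186/20.7 ≈ 8.9855.
n = log₂(8.9855) ≈ 3.1676 half-lives, so t½ = 35.8/3.1676 ≈ 11.302 hours.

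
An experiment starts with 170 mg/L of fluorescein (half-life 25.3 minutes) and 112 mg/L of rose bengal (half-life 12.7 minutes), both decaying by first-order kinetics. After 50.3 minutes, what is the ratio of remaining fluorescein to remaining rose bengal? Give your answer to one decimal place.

6.0

fluorescein: 170 × (1/2)^(50.3/25.3) = 170 × (1/2)^1.9881 ≈ 42.851 mg/L.
rose bengal: 112 × (1/2)^(50.3/12.7) = 112 × (1/2)^3.9606 ≈ 7.1937 mg/L.
Ratio ≈ 42.851 / 7.1937 ≈ 5.9567.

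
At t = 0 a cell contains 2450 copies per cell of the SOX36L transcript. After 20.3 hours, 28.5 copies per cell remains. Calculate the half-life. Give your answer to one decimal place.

A/A₀ = 28.5/2450 ≈ 0.011633.
n = log₂(85.965) ≈ 6.4257 half-lives elapsed in 20.3 hours.
t½ = 20.3/6.4257 ≈ 3.1592 hours.

3.2 hours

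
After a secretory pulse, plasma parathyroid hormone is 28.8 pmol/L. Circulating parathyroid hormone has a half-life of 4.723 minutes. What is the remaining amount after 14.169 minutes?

Elapsed time is 3 half-lives (14.169/4.723).
Each half-life halves the amount: 28.8 × (1/2)^3 = 28.8/8 = 3.6 pmol/L.

3.6 pmol/L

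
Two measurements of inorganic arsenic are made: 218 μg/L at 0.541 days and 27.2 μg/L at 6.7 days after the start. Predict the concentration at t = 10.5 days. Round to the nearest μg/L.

Over Δt = 6.7 − 0.541 = 6.159 days, the level fell by a factor of 218/27.2 ≈ 8.0147.
n = log₂(8.0147) ≈ 3.0026 half-lives, so t½ = 6.159/3.0026 ≈ 2.0512 days.
From t = 6.7 to t = 10.5: 27.2 × (1/2)^((10.5−6.7)/2.0512) ≈ 7.5316 μg/L.

8 μg/L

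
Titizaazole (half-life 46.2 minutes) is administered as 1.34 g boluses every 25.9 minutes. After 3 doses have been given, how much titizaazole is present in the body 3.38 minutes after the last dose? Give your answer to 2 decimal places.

The 3 doses were given 55.18, 29.28, 3.38 minutes ago.
Total = 1.34·(1/2)^(55.18/46.2) + 1.34·(1/2)^(29.28/46.2) + 1.34·(1/2)^(3.38/46.2)
      = 0.58555 + 0.86362 + 1.2737 ≈ 2.7229 g.

2.72 g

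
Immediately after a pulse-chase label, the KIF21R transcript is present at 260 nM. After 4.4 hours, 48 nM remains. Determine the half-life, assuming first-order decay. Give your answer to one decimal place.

1.8 hours

A/A₀ = 48/260 ≈ 0.18462.
n = log₂(5.4167) ≈ 2.4374 half-lives elapsed in 4.4 hours.
t½ = 4.4/2.4374 ≈ 1.8052 hours.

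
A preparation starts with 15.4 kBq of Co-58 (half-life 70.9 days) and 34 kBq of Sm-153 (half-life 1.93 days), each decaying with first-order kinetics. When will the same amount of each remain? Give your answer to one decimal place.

2.3 days

Set 15.4·(1/2)^(t/70.9) = 34·(1/2)^(t/1.93).
Taking log₂: log₂(15.4/34) = t·(1/70.9 − 1/1.93).
log₂(0.45294) = -1.1426; 1/70.9 − 1/1.93 = -0.50403.
t = -1.1426 / -0.50403 ≈ 2.2669 days.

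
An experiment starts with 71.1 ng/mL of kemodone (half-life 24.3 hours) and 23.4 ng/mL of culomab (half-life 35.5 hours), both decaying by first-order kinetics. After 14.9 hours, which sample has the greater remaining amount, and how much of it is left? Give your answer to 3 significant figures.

kemodone: 71.1 × (1/2)^0.61317 ≈ 46.482 ng/mL.
culomab: 23.4 × (1/2)^0.41972 ≈ 17.493 ng/mL.
Kemodone has more remaining, at ≈ 46.482 ng/mL.

kemodone, 46.5 ng/mL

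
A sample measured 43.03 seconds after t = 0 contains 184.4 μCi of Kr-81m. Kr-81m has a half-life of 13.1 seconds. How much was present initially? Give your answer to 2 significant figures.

1800 μCi

Number of half-lives elapsed: n = 43.03/13.1 ≈ 3.2847.
A₀ = A × 2^n = 184.4 × 2^3.2847 = 184.4 × 9.7455 ≈ 1797.1 μCi.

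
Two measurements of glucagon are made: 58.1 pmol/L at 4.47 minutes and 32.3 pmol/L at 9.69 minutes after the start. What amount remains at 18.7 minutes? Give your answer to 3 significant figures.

Over Δt = 9.69 − 4.47 = 5.22 minutes, the level fell by a factor of 58.1/32.3 ≈ 1.7988.
n = log₂(1.7988) ≈ 0.847 half-lives, so t½ = 5.22/0.847 ≈ 6.1629 minutes.
From t = 9.69 to t = 18.7: 32.3 × (1/2)^((18.7−9.69)/6.1629) ≈ 11.725 pmol/L.

11.7 pmol/L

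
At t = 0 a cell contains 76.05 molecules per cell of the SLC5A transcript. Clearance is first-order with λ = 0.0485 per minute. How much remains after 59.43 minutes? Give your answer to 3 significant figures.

t½ = ln 2 / λ = 0.69315 / 0.0485 ≈ 14.292 minutes.
Number of half-lives: n = 59.43/14.292 ≈ 4.1584.
Remaining = 76.05 × (1/2)^4.1584 = 76.05 × 0.056003 ≈ 4.259 molecules per cell.

4.26 molecules per cell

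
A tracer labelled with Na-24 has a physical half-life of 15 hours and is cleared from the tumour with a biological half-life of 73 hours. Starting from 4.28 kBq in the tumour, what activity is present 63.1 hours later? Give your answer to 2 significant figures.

0.13 kBq

1/t_eff = 1/t_phys + 1/t_biol = 1/15 + 1/73 = 0.080365 per hour.
t_eff = 15 × 73 / (15 + 73) ≈ 12.443 hours.
Remaining = 4.28 × (1/2)^(63.1/12.443) = 4.28 × (1/2)^5.0711 ≈ 0.12732 kBq.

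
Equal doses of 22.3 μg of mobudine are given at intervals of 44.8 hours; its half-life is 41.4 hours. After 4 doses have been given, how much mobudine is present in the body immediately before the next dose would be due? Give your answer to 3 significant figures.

The 4 doses were given 179.2, 134.4, 89.6, 44.8 hours ago.
Total = 22.3·(1/2)^(179.2/41.4) + 22.3·(1/2)^(134.4/41.4) + 22.3·(1/2)^(89.6/41.4) + 22.3·(1/2)^(44.8/41.4)
      = 1.1099 + 2.3499 + 4.9751 + 10.533 ≈ 18.968 μg.

19.0 μg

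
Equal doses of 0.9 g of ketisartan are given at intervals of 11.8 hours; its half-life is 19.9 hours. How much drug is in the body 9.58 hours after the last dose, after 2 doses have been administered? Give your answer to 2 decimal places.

1.07 g

The 2 doses were given 21.38, 9.58 hours ago.
Total = 0.9·(1/2)^(21.38/19.9) + 0.9·(1/2)^(9.58/19.9)
      = 0.42739 + 0.64465 ≈ 1.072 g.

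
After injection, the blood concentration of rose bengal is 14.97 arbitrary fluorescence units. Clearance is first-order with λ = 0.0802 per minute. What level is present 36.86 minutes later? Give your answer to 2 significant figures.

t½ = ln 2 / λ = 0.69315 / 0.0802 ≈ 8.6427 minutes.
Number of half-lives: n = 36.86/8.6427 ≈ 4.2649.
Remaining = 14.97 × (1/2)^4.2649 = 14.97 × 0.052018 ≈ 0.7787 arbitrary fluorescence units.

0.78 arbitrary fluorescence units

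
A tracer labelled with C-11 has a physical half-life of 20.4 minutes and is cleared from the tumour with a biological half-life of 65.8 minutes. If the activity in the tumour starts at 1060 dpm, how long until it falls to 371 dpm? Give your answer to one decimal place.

1/t_eff = 1/t_phys + 1/t_biol = 1/20.4 + 1/65.8 = 0.064217 per minute.
t_eff = 20.4 × 65.8 / (20.4 + 65.8) ≈ 15.572 minutes.
n = log₂(1060/371) ≈ 1.5146; t = 1.5146 × 15.572 ≈ 23.585 minutes.

23.6 minutes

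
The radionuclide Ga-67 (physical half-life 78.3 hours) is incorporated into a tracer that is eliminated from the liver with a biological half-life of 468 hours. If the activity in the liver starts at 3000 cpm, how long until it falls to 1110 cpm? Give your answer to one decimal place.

96.2 hours

1/t_eff = 1/t_phys + 1/t_biol = 1/78.3 + 1/468 = 0.014908 per hour.
t_eff = 78.3 × 468 / (78.3 + 468) ≈ 67.077 hours.
n = log₂(3000/1110) ≈ 1.4344; t = 1.4344 × 67.077 ≈ 96.216 hours.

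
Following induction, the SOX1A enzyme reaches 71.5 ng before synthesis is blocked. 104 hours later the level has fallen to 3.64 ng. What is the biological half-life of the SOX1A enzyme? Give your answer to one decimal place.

24.2 hours

A/A₀ = 3.64/71.5 ≈ 0.050909.
n = log₂(19.643) ≈ 4.2959 half-lives elapsed in 104 hours.
t½ = 104/4.2959 ≈ 24.209 hours.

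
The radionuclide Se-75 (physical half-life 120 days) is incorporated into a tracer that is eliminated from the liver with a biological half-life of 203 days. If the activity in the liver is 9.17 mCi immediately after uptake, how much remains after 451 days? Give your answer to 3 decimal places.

1/t_eff = 1/t_phys + 1/t_biol = 1/120 + 1/203 = 0.013259 per day.
t_eff = 120 × 203 / (120 + 203) ≈ 75.418 days.
Remaining = 9.17 × (1/2)^(451/75.418) = 9.17 × (1/2)^5.98 ≈ 0.14528 mCi.

0.145 mCi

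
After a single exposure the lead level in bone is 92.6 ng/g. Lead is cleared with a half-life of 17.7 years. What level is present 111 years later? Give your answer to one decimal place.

Number of half-lives: n = 111/17.7 ≈ 6.2712.
Remaining = 92.6 × (1/2)^6.2712 = 92.6 × 0.012947 ≈ 1.1989 ng/g.

1.2 ng/g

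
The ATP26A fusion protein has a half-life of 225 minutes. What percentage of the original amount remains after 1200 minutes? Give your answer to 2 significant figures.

n = 1200/225 ≈ 5.3333 half-lives.
Fraction remaining = (1/2)^5.3333 ≈ 0.024803, i.e. 2.4803%.

2.5%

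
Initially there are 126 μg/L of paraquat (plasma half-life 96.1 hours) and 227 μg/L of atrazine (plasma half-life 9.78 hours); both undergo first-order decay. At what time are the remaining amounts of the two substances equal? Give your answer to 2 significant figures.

Set 126·(1/2)^(t/96.1) = 227·(1/2)^(t/9.78).
Taking log₂: log₂(126/227) = t·(1/96.1 − 1/9.78).
log₂(0.55507) = -0.84927; 1/96.1 − 1/9.78 = -0.091844.
t = -0.84927 / -0.091844 ≈ 9.2469 hours.

9.2 hours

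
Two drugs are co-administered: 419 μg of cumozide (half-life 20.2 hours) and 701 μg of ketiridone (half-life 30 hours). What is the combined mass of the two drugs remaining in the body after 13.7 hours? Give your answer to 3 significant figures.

cumozide: 419 × (1/2)^(13.7/20.2) = 419 × (1/2)^0.67822 ≈ 261.85 μg.
ketiridone: 701 × (1/2)^(13.7/30) = 701 × (1/2)^0.45667 ≈ 510.8 μg.
Total = 261.85 + 510.8 ≈ 772.64 μg.

773 μg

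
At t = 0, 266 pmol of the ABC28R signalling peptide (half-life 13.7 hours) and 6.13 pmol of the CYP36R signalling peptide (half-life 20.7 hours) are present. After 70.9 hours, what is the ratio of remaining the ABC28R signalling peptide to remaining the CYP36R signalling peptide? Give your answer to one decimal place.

ABC28R signalling peptide: 266 × (1/2)^(70.9/13.7) = 266 × (1/2)^5.1752 ≈ 7.362 pmol.
CYP36R signalling peptide: 6.13 × (1/2)^(70.9/20.7) = 6.13 × (1/2)^3.4251 ≈ 0.57068 pmol.
Ratio ≈ 7.362 / 0.57068 ≈ 12.9.

12.9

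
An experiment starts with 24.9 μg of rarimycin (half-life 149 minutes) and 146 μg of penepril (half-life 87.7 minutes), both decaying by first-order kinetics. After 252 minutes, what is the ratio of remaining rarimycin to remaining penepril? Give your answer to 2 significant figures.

rarimycin: 24.9 × (1/2)^(252/149) = 24.9 × (1/2)^1.6913 ≈ 7.7104 μg.
penepril: 146 × (1/2)^(252/87.7) = 146 × (1/2)^2.8734 ≈ 19.923 μg.
Ratio ≈ 7.7104 / 19.923 ≈ 0.387.

0.39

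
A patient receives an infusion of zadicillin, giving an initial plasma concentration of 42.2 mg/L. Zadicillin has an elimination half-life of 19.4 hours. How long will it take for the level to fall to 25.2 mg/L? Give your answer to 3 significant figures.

14.4 hours

Fraction remaining = 25.2/42.2 ≈ 0.59716.
n = log₂(42.2/25.2) = ln(1.6746)/ln 2 ≈ 0.74382 half-lives.
t = n × t½ = 0.74382 × 19.4 ≈ 14.43 hours.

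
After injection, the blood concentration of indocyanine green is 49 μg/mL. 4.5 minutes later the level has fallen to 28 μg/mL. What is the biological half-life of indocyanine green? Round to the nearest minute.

A/A₀ = 28/49 ≈ 0.57143.
n = log₂(1.75) ≈ 0.80735 half-lives elapsed in 4.5 minutes.
t½ = 4.5/0.80735 ≈ 5.5738 minutes.

6 minutes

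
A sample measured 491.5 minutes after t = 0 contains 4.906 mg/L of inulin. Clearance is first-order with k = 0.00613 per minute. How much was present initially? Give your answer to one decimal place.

t½ = ln 2 / k = 0.69315 / 0.00613 ≈ 113.07 minutes.
Number of half-lives elapsed: n = 491.5/113.07 ≈ 4.3467.
A₀ = A × 2^n = 4.906 × 2^4.3467 = 4.906 × 20.346 ≈ 99.819 mg/L.

99.8 mg/L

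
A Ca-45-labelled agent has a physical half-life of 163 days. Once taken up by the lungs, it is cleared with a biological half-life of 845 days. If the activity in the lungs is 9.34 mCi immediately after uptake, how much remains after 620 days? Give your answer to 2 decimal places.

0.40 mCi

1/t_eff = 1/t_phys + 1/t_biol = 1/163 + 1/845 = 0.0073184 per day.
t_eff = 163 × 845 / (163 + 845) ≈ 136.64 days.
Remaining = 9.34 × (1/2)^(620/136.64) = 9.34 × (1/2)^4.5374 ≈ 0.40221 mCi.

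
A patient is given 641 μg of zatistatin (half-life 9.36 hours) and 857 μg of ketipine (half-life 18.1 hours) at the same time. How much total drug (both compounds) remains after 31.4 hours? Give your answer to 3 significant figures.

zatistatin: 641 × (1/2)^(31.4/9.36) = 641 × (1/2)^3.3547 ≈ 62.66 μg.
ketipine: 857 × (1/2)^(31.4/18.1) = 857 × (1/2)^1.7348 ≈ 257.49 μg.
Total = 62.66 + 257.49 ≈ 320.15 μg.

320 μg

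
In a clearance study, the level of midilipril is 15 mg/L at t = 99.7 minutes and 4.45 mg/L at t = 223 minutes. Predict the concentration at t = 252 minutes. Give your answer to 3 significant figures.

3.34 mg/L

Over Δt = 223 − 99.7 = 123.3 minutes, the level fell by a factor of 15/4.45 ≈ 3.3708.
n = log₂(3.3708) ≈ 1.7531 half-lives, so t½ = 123.3/1.7531 ≈ 70.333 minutes.
From t = 223 to t = 252: 4.45 × (1/2)^((252−223)/70.333) ≈ 3.3438 mg/L.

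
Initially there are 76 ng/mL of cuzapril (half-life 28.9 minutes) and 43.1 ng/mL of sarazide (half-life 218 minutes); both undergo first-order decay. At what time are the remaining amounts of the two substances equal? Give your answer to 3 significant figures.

Set 76·(1/2)^(t/28.9) = 43.1·(1/2)^(t/218).
Taking log₂: log₂(76/43.1) = t·(1/28.9 − 1/218).
log₂(1.7633) = 0.81831; 1/28.9 − 1/218 = 0.030015.
t = 0.81831 / 0.030015 ≈ 27.263 minutes.

27.3 minutes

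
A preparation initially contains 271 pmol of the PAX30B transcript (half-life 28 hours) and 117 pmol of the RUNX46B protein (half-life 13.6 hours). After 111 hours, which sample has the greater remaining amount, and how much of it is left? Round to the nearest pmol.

PAX30B transcript, 17 pmol

PAX30B transcript: 271 × (1/2)^3.9643 ≈ 17.362 pmol.
RUNX46B protein: 117 × (1/2)^8.1618 ≈ 0.40855 pmol.
PAX30B transcript has more remaining, at ≈ 17.362 pmol.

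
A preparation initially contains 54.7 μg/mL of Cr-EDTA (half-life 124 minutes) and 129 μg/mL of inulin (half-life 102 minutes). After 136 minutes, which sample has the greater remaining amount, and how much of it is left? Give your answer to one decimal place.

inulin, 51.2 μg/mL

Cr-EDTA: 54.7 × (1/2)^1.0968 ≈ 25.576 μg/mL.
inulin: 129 × (1/2)^1.3333 ≈ 51.194 μg/mL.
Inulin has more remaining, at ≈ 51.194 μg/mL.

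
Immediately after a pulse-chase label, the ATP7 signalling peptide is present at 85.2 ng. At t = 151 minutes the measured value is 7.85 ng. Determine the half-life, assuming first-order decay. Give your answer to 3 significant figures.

43.9 minutes

A/A₀ = 7.85/85.2 ≈ 0.092136.
n = log₂(10.854) ≈ 3.4401 half-lives elapsed in 151 minutes.
t½ = 151/3.4401 ≈ 43.894 minutes.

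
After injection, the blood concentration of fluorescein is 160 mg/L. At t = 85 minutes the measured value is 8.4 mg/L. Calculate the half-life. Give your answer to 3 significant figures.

20.0 minutes

A/A₀ = 8.4/160 ≈ 0.0525.
n = log₂(19.048) ≈ 4.2515 half-lives elapsed in 85 minutes.
t½ = 85/4.2515 ≈ 19.993 minutes.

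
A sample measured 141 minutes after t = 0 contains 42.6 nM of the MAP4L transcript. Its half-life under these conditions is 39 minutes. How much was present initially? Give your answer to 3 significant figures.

Number of half-lives elapsed: n = 141/39 ≈ 3.6154.
A₀ = A × 2^n = 42.6 × 2^3.6154 = 42.6 × 12.256 ≈ 522.09 nM.

522 nM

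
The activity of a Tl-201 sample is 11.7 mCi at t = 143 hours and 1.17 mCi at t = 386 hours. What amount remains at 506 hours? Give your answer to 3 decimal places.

0.375 mCi

Over Δt = 386 − 143 = 243 hours, the level fell by a factor of 11.7/1.17 ≈ 10.
n = log₂(10) ≈ 3.3219 half-lives, so t½ = 243/3.3219 ≈ 73.15 hours.
From t = 386 to t = 506: 1.17 × (1/2)^((506−386)/73.15) ≈ 0.37528 mCi.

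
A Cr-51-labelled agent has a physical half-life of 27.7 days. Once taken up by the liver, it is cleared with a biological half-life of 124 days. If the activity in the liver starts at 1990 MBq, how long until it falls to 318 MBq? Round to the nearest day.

1/t_eff = 1/t_phys + 1/t_biol = 1/27.7 + 1/124 = 0.044166 per day.
t_eff = 27.7 × 124 / (27.7 + 124) ≈ 22.642 days.
n = log₂(1990/318) ≈ 2.6457; t = 2.6457 × 22.642 ≈ 59.903 days.

60 days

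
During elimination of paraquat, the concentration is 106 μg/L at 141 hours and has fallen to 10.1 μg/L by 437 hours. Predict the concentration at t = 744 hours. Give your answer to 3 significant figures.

Over Δt = 437 − 141 = 296 hours, the level fell by a factor of 106/10.1 ≈ 10.495.
n = log₂(10.495) ≈ 3.3916 half-lives, so t½ = 296/3.3916 ≈ 87.273 hours.
From t = 437 to t = 744: 10.1 × (1/2)^((744−437)/87.273) ≈ 0.88185 μg/L.

0.882 μg/L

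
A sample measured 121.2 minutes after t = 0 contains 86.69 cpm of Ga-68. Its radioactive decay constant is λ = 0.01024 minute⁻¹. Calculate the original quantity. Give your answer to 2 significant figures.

t½ = ln 2 / λ = 0.69315 / 0.01024 ≈ 67.69 minutes.
Number of half-lives elapsed: n = 121.2/67.69 ≈ 1.7905.
A₀ = A × 2^n = 86.69 × 2^1.7905 = 86.69 × 3.4594 ≈ 299.89 cpm.

300 cpm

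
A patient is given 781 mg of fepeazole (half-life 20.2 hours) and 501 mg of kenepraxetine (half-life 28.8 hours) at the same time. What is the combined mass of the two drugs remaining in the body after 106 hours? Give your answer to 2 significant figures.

60 mg

fepeazole: 781 × (1/2)^(106/20.2) = 781 × (1/2)^5.2475 ≈ 20.558 mg.
kenepraxetine: 501 × (1/2)^(106/28.8) = 501 × (1/2)^3.6806 ≈ 39.073 mg.
Total = 20.558 + 39.073 ≈ 59.632 mg.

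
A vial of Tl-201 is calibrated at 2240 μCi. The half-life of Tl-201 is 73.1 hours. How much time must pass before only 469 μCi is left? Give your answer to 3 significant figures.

165 hours

Fraction remaining = 469/2240 ≈ 0.20938.
n = log₂(2240/469) = ln(4.7761)/ln 2 ≈ 2.2558 half-lives.
t = n × t½ = 2.2558 × 73.1 ≈ 164.9 hours.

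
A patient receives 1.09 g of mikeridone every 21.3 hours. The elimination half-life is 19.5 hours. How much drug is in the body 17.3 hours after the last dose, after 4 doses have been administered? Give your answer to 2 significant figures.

1.1 g

The 4 doses were given 81.2, 59.9, 38.6, 17.3 hours ago.
Total = 1.09·(1/2)^(81.2/19.5) + 1.09·(1/2)^(59.9/19.5) + 1.09·(1/2)^(38.6/19.5) + 1.09·(1/2)^(17.3/19.5)
      = 0.0608 + 0.12964 + 0.2764 + 0.58933 ≈ 1.0562 g.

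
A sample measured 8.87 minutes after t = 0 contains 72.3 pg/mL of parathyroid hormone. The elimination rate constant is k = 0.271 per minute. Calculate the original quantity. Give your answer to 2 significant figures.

800 pg/mL

t½ = ln 2 / k = 0.69315 / 0.271 ≈ 2.5577 minutes.
Number of half-lives elapsed: n = 8.87/2.5577 ≈ 3.4679.
A₀ = A × 2^n = 72.3 × 2^3.4679 = 72.3 × 11.065 ≈ 799.99 pg/mL.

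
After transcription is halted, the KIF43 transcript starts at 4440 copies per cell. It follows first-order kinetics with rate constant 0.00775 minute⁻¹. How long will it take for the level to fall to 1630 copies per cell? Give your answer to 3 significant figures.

t½ = ln 2 / λ = 0.69315 / 0.00775 ≈ 89.438 minutes.
Fraction remaining = 1630/4440 ≈ 0.36712.
n = log₂(4440/1630) = ln(2.7239)/ln 2 ≈ 1.4457 half-lives.
t = n × t½ = 1.4457 × 89.438 ≈ 129.3 minutes.

129 minutes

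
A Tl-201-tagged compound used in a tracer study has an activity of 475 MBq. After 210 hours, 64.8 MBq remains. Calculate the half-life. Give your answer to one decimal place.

73.1 hours

A/A₀ = 64.8/475 ≈ 0.13642.
n = log₂(7.3302) ≈ 2.8739 half-lives elapsed in 210 hours.
t½ = 210/2.8739 ≈ 73.072 hours.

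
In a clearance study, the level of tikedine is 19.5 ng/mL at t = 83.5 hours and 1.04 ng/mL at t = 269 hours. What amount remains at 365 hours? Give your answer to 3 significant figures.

Over Δt = 269 − 83.5 = 185.5 hours, the level fell by a factor of 19.5/1.04 ≈ 18.75.
n = log₂(18.75) ≈ 4.2288 half-lives, so t½ = 185.5/4.2288 ≈ 43.866 hours.
From t = 269 to t = 365: 1.04 × (1/2)^((365−269)/43.866) ≈ 0.22815 ng/mL.

0.228 ng/mL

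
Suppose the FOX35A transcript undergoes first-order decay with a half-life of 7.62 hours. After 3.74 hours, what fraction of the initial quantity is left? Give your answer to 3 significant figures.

0.712

n = 3.74/7.62 ≈ 0.49081 half-lives.
Fraction remaining = (1/2)^0.49081 ≈ 0.71162.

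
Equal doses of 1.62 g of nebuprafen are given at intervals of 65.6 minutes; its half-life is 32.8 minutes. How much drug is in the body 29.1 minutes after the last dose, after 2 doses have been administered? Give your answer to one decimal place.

1.1 g

The 2 doses were given 94.7, 29.1 minutes ago.
Total = 1.62·(1/2)^(94.7/32.8) + 1.62·(1/2)^(29.1/32.8)
      = 0.21897 + 0.87588 ≈ 1.0948 g.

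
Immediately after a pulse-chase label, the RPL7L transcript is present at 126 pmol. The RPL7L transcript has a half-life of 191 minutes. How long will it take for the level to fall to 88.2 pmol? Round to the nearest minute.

Fraction remaining = 88.2/126 ≈ 0.7.
n = log₂(126/88.2) = ln(1.4286)/ln 2 ≈ 0.51457 half-lives.
t = n × t½ = 0.51457 × 191 ≈ 98.283 minutes.

98 minutes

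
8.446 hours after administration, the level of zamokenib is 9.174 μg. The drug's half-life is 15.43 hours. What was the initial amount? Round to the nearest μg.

Number of half-lives elapsed: n = 8.446/15.43 ≈ 0.54738.
A₀ = A × 2^n = 9.174 × 2^0.54738 = 9.174 × 1.4614 ≈ 13.407 μg.

13 μg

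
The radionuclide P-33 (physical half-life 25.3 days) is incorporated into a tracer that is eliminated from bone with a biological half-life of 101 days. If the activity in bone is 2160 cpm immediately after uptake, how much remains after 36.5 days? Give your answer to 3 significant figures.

619 cpm

1/t_eff = 1/t_phys + 1/t_biol = 1/25.3 + 1/101 = 0.049427 per day.
t_eff = 25.3 × 101 / (25.3 + 101) ≈ 20.232 days.
Remaining = 2160 × (1/2)^(36.5/20.232) = 2160 × (1/2)^1.8041 ≈ 618.55 cpm.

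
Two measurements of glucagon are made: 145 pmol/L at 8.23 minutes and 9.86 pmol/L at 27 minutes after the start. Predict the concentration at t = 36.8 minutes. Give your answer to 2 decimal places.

2.42 pmol/L

Over Δt = 27 − 8.23 = 18.77 minutes, the level fell by a factor of 145/9.86 ≈ 14.706.
n = log₂(14.706) ≈ 3.8783 half-lives, so t½ = 18.77/3.8783 ≈ 4.8397 minutes.
From t = 27 to t = 36.8: 9.86 × (1/2)^((36.8−27)/4.8397) ≈ 2.4228 pmol/L.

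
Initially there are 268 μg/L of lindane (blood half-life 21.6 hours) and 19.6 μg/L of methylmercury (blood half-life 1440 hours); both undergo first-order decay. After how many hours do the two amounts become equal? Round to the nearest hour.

83 hours

Set 268·(1/2)^(t/21.6) = 19.6·(1/2)^(t/1440).
Taking log₂: log₂(268/19.6) = t·(1/21.6 − 1/1440).
log₂(13.673) = 3.7733; 1/21.6 − 1/1440 = 0.045602.
t = 3.7733 / 0.045602 ≈ 82.745 hours.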